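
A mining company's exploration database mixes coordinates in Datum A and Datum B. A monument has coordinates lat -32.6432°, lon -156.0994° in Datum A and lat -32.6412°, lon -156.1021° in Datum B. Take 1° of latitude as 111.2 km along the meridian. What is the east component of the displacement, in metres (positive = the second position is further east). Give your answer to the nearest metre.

Δφ = -32.6412° − -32.6432° = +0.0020°; Δλ = -156.1021° − -156.0994° = -0.0027°.
ΔN = Δφ × 111200 = 222.4 m; ΔE = Δλ × 111200 × cos(-32.6432°) = -0.0027 × 111200 × 0.842046 = -252.8 m.

ΔE = -253 m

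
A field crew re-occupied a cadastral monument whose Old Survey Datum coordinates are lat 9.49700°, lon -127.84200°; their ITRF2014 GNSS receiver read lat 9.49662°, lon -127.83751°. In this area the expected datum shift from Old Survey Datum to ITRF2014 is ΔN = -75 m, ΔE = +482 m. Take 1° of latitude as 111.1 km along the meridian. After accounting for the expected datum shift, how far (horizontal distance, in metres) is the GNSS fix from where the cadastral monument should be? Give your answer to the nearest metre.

Observed coordinate differences: Δφ = -0.00038°, Δλ = +0.00449°.
Converting to metres (1° lat = 111100 m, cos φ = 0.986294): observed ΔN = -42.2 m, observed ΔE = 492.0 m.
Subtracting the expected shift leaves a residual of -42.2 − (-75) = 32.8 m north and 492.0 − (482) = 10.0 m east.
Residual distance = √(32.8² + 10.0²) = 34.3 m.

34 m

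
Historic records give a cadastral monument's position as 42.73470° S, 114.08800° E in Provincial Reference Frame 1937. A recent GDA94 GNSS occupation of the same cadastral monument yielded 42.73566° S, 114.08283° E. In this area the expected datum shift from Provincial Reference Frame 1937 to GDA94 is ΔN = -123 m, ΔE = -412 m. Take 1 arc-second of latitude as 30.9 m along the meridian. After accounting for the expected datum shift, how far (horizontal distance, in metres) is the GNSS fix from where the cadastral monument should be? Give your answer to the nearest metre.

Observed coordinate differences: Δφ = -0.00096°, Δλ = -0.00517°.
Converting to metres (1° lat = 111240 m, cos φ = 0.734504): observed ΔN = -106.8 m, observed ΔE = -422.4 m.
Subtracting the expected shift leaves a residual of -106.8 − (-123) = 16.2 m north and -422.4 − (-412) = -10.4 m east.
Residual distance = √(16.2² + (-10.4)²) = 19.3 m.

19 m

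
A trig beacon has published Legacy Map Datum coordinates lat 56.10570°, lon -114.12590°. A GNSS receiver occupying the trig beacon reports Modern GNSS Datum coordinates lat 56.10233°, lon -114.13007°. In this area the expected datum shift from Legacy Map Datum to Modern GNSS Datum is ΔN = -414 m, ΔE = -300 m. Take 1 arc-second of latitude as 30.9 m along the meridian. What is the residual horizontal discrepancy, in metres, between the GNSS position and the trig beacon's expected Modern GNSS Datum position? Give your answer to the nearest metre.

57 m

Observed coordinate differences: Δφ = -0.00337°, Δλ = -0.00417°.
Converting to metres (1° lat = 111240 m, cos φ = 0.557663): observed ΔN = -374.9 m, observed ΔE = -258.7 m.
Subtracting the expected shift leaves a residual of -374.9 − (-414) = 39.1 m north and -258.7 − (-300) = 41.3 m east.
Residual distance = √(39.1² + 41.3²) = 56.9 m.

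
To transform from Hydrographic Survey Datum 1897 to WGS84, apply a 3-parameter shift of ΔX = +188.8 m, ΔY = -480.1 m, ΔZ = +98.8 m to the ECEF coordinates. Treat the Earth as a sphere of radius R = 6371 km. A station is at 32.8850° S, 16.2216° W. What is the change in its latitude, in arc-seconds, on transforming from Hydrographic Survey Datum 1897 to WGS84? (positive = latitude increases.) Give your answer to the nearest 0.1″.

Δφ = 8.2″

sin φ = -0.542955, cos φ = 0.839762, sin λ = -0.279353, cos λ = 0.960188.
North component: ΔN = −sin φ cos λ·ΔX − sin φ sin λ·ΔY + cos φ·ΔZ = −(-0.542955)(0.960188)(188.8) − (-0.542955)(-0.279353)(-480.1) + (0.839762)(98.8) = 254.22 m.
1° of latitude spans πR/180 = 111195 m, so Δφ = 254.22 / 111195 × 3600 = 8.230″.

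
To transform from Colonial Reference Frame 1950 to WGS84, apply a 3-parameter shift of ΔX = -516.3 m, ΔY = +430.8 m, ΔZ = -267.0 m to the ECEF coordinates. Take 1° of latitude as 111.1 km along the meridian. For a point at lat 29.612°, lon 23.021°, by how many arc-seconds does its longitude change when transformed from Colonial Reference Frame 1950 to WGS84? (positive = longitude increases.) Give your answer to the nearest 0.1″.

Δλ = 22.3″

sin φ = 0.494124, cos φ = 0.869391, sin λ = 0.391068, cos λ = 0.920362.
East component: ΔE = −sin λ·ΔX + cos λ·ΔY = −(0.391068)(-516.3) + (0.920362)(430.8) = 598.40 m.
1° of latitude spans 111100 m; at latitude φ, 1° of longitude spans that × cos φ = 96589.4 m, so Δλ = 598.40 / 96589.4 × 3600 = 22.303″.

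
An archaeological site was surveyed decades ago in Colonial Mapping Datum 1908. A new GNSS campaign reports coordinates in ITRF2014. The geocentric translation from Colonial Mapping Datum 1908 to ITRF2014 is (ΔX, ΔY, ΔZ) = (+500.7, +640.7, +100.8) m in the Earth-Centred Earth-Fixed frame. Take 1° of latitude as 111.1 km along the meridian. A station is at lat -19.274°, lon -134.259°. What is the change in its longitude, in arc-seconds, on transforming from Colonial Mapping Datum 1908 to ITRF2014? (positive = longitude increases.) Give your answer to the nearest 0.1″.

sin φ = -0.330086, cos φ = 0.943951, sin λ = -0.716192, cos λ = -0.697903.
East component: ΔE = −sin λ·ΔX + cos λ·ΔY = −(-0.716192)(500.7) + (-0.697903)(640.7) = -88.55 m.
1° of latitude spans 111100 m; at latitude φ, 1° of longitude spans that × cos φ = 104872.9 m, so Δλ = -88.55 / 104872.9 × 3600 = -3.040″.

Δλ = -3.0″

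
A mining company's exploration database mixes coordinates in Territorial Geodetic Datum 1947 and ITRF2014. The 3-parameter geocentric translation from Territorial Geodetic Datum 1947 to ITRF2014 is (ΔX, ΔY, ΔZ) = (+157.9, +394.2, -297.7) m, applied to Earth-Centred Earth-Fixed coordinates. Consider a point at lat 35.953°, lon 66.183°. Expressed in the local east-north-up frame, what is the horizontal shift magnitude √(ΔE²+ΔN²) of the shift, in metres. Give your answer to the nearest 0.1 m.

490.4 m

At φ = 35.953°, λ = 66.183°: sin φ = 0.587121, cos φ = 0.809499, sin λ = 0.914840, cos λ = 0.403817.
ΔE = −sin λ·ΔX + cos λ·ΔY = −(0.914840)·(157.9) + (0.403817)·(394.2) = 14.73 m.
ΔN = −sin φ cos λ·ΔX − sin φ sin λ·ΔY + cos φ·ΔZ = −(0.587121)(0.403817)(157.9) − (0.587121)(0.914840)(394.2) + (0.809499)(-297.7) = -490.16 m.
Horizontal magnitude = √(ΔE² + ΔN²) = √(14.73² + (-490.16)²) = 490.38 m.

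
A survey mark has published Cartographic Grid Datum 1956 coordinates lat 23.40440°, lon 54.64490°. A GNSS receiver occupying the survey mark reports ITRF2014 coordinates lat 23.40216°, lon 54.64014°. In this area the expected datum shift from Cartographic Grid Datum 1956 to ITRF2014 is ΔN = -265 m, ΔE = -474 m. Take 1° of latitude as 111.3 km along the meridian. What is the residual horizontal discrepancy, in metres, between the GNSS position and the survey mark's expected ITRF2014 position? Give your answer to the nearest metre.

20 m

Observed coordinate differences: Δφ = -0.00224°, Δλ = -0.00476°.
Converting to metres (1° lat = 111300 m, cos φ = 0.917724): observed ΔN = -249.3 m, observed ΔE = -486.2 m.
Subtracting the expected shift leaves a residual of -249.3 − (-265) = 15.7 m north and -486.2 − (-474) = -12.2 m east.
Residual distance = √(15.7² + (-12.2)²) = 19.9 m.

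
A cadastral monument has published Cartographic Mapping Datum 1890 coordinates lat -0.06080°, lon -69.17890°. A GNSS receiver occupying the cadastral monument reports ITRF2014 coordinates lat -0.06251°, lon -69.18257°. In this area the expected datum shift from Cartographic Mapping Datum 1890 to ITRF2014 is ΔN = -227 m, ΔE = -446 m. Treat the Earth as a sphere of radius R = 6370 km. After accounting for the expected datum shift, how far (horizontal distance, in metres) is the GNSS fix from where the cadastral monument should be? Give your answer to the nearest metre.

53 m

Observed coordinate differences: Δφ = -0.00171°, Δλ = -0.00367°.
Converting to metres (1° lat = 111177 m, cos φ = 0.999999): observed ΔN = -190.1 m, observed ΔE = -408.0 m.
Subtracting the expected shift leaves a residual of -190.1 − (-227) = 36.9 m north and -408.0 − (-446) = 38.0 m east.
Residual distance = √(36.9² + 38.0²) = 52.9 m.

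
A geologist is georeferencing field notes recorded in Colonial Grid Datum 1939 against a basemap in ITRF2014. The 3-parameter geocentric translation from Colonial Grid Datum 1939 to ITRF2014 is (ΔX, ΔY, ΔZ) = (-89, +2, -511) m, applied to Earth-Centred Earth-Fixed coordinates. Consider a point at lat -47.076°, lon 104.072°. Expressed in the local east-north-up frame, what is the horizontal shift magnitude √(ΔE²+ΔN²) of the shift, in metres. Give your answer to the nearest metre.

342 m

The local east axis at (φ, λ) is (−sin λ, cos λ, 0), so ΔE = −sin(104.072°)·(-89) + cos(104.072°)·2 = 85.84 m.
The local north axis is (−sin φ cos λ, −sin φ sin λ, cos φ), giving ΔN = 15.846 + 1.421 − 348.005 = -330.74 m.
Horizontal magnitude = √(ΔE² + ΔN²) = √(85.84² + (-330.74)²) = 341.70 m.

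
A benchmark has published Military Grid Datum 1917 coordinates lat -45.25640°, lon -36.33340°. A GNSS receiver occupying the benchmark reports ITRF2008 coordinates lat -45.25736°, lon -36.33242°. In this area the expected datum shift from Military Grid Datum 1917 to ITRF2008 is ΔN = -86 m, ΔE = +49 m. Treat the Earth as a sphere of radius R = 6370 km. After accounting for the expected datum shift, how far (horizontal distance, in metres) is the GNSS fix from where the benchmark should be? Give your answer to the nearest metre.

Observed coordinate differences: Δφ = -0.00096°, Δλ = +0.00098°.
Converting to metres (1° lat = 111177 m, cos φ = 0.703935): observed ΔN = -106.7 m, observed ΔE = 76.7 m.
Subtracting the expected shift leaves a residual of -106.7 − (-86) = -20.7 m north and 76.7 − (49) = 27.7 m east.
Residual distance = √((-20.7)² + 27.7²) = 34.6 m.

35 m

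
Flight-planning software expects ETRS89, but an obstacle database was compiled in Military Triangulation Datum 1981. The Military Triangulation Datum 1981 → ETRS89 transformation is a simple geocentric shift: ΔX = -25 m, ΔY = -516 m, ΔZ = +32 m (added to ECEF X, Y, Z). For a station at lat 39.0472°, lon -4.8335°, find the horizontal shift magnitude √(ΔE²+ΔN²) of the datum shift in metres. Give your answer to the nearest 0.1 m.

516.4 m

The local east axis at (φ, λ) is (−sin λ, cos λ, 0), so ΔE = −sin(-4.8335°)·(-25) + cos(-4.8335°)·(-516) = -516.27 m.
The local north axis is (−sin φ cos λ, −sin φ sin λ, cos φ), giving ΔN = 15.693 − 27.390 + 24.852 = 13.16 m.
Horizontal magnitude = √(ΔE² + ΔN²) = √((-516.27)² + 13.16²) = 516.44 m.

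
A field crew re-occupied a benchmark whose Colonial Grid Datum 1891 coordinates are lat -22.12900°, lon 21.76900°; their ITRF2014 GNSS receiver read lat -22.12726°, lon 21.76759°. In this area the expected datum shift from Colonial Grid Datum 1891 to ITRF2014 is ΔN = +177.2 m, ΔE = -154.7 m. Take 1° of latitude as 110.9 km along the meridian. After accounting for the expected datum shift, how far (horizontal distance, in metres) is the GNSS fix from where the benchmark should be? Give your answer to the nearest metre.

19 m

Observed coordinate differences: Δφ = +0.00174°, Δλ = -0.00141°.
Converting to metres (1° lat = 110900 m, cos φ = 0.926338): observed ΔN = 193.0 m, observed ΔE = -144.9 m.
Subtracting the expected shift leaves a residual of 193.0 − (177.2) = 15.8 m north and -144.9 − (-154.7) = 9.8 m east.
Residual distance = √(15.8² + 9.8²) = 18.6 m.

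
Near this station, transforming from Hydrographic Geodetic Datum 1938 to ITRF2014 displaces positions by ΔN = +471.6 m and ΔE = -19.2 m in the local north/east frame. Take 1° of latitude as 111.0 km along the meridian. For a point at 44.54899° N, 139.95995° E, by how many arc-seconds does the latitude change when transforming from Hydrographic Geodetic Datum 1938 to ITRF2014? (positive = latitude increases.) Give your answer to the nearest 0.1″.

Δφ = 15.3″

1° of latitude = 111.0 km, so Δφ = 471.6 / 111000 = 0.0042486° = 15.295″.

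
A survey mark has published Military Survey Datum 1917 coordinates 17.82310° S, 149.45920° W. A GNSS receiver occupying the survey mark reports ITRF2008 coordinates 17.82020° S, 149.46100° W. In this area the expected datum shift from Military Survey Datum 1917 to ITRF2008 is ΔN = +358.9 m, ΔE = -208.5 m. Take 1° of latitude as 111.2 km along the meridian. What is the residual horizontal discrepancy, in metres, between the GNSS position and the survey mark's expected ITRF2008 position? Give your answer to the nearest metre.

Observed coordinate differences: Δφ = +0.00290°, Δλ = -0.00180°.
Converting to metres (1° lat = 111200 m, cos φ = 0.952006): observed ΔN = 322.5 m, observed ΔE = -190.6 m.
Subtracting the expected shift leaves a residual of 322.5 − (358.9) = -36.4 m north and -190.6 − (-208.5) = 17.9 m east.
Residual distance = √((-36.4)² + 17.9²) = 40.6 m.

41 m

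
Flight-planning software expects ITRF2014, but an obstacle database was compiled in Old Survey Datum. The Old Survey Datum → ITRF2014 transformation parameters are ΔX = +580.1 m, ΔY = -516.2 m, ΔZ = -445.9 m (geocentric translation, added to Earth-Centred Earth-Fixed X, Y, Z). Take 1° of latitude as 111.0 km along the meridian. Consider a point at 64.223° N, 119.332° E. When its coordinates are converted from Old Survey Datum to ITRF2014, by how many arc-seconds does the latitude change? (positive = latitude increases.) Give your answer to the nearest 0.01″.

sin φ = 0.900493, cos φ = 0.434870, sin λ = 0.871796, cos λ = -0.489869.
North component: ΔN = −sin φ cos λ·ΔX − sin φ sin λ·ΔY + cos φ·ΔZ = −(0.900493)(-0.489869)(580.1) − (0.900493)(0.871796)(-516.2) + (0.434870)(-445.9) = 467.23 m.
1° of latitude spans 111000 m, so Δφ = 467.23 / 111000 × 3600 = 15.153″.

Δφ = 15.15″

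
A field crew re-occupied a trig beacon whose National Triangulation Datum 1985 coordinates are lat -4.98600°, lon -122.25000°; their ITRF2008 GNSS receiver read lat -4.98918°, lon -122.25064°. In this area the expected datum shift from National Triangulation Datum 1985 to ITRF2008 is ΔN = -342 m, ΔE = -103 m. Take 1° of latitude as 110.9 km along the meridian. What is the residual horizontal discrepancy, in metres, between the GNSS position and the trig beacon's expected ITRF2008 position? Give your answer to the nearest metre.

34 m

Observed coordinate differences: Δφ = -0.00318°, Δλ = -0.00064°.
Converting to metres (1° lat = 110900 m, cos φ = 0.996216): observed ΔN = -352.7 m, observed ΔE = -70.7 m.
Subtracting the expected shift leaves a residual of -352.7 − (-342) = -10.7 m north and -70.7 − (-103) = 32.3 m east.
Residual distance = √((-10.7)² + 32.3²) = 34.0 m.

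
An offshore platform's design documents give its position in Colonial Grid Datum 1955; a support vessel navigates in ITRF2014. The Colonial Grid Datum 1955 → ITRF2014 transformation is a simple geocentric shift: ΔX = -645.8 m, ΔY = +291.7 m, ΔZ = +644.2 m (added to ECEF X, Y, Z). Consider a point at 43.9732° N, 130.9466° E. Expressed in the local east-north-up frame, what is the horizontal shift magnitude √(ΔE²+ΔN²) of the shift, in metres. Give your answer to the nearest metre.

At φ = 43.9732°, λ = 130.9466°: sin φ = 0.694322, cos φ = 0.719665, sin λ = 0.755321, cos λ = -0.655355.
ΔE = −sin λ·ΔX + cos λ·ΔY = −(0.755321)·(-645.8) + (-0.655355)·(291.7) = 296.62 m.
ΔN = −sin φ cos λ·ΔX − sin φ sin λ·ΔY + cos φ·ΔZ = −(0.694322)(-0.655355)(-645.8) − (0.694322)(0.755321)(291.7) + (0.719665)(644.2) = 16.77 m.
Horizontal magnitude = √(ΔE² + ΔN²) = √(296.62² + 16.77²) = 297.09 m.

297 m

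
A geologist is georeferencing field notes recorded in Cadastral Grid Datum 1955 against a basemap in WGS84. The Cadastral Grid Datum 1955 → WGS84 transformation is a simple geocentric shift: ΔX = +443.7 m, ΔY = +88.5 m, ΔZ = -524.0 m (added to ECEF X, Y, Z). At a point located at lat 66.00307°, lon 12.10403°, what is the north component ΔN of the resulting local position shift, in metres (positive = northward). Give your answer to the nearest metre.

The local north axis is (−sin φ cos λ, −sin φ sin λ, cos φ), giving ΔN = -396.338 − 16.953 − 213.104 = -626.40 m.

ΔN = -626 m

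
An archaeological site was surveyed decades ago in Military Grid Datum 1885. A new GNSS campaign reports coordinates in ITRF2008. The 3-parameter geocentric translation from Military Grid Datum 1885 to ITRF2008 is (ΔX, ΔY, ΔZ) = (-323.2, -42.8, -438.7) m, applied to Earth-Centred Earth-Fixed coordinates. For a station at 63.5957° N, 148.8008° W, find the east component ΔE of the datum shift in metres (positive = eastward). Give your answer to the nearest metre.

ΔE = -131 m

At φ = 63.5957°, λ = -148.8008°: sin φ = 0.895678, cos φ = 0.444702, sin λ = -0.518015, cos λ = -0.855371.
ΔE = −sin λ·ΔX + cos λ·ΔY = −(-0.518015)·(-323.2) + (-0.855371)·(-42.8) = -130.81 m.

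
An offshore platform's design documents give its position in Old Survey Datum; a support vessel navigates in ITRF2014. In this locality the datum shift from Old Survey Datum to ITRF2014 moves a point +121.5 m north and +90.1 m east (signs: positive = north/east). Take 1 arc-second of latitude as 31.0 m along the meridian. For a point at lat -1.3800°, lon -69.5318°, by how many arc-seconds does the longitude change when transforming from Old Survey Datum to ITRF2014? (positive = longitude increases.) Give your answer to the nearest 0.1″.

Δλ = 2.9″

At latitude -1.3800°, cos φ = 0.999710.
1″ of longitude at this latitude = 31.00 × cos φ = 30.9910 m, so Δλ = 90.1 / 30.9910 = 2.907″.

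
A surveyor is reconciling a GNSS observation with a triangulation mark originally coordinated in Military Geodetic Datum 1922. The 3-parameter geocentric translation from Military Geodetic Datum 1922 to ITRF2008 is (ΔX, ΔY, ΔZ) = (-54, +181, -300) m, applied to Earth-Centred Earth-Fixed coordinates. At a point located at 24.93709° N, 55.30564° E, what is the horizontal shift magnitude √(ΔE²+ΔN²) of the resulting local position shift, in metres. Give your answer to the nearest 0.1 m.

The local east axis at (φ, λ) is (−sin λ, cos λ, 0), so ΔE = −sin(55.30564°)·(-54) + cos(55.30564°)·181 = 147.42 m.
The local north axis is (−sin φ cos λ, −sin φ sin λ, cos φ), giving ΔN = 12.959 − 62.745 − 272.031 = -321.82 m.
Horizontal magnitude = √(ΔE² + ΔN²) = √(147.42² + (-321.82)²) = 353.98 m.

354.0 m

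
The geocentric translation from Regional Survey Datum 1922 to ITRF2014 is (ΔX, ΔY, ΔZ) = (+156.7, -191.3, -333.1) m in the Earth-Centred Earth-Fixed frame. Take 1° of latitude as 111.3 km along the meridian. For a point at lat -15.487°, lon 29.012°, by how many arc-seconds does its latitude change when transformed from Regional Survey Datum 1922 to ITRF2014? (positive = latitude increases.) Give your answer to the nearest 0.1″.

Δφ = -10.0″

sin φ = -0.267020, cos φ = 0.963691, sin λ = 0.484993, cos λ = 0.874518.
North component: ΔN = −sin φ cos λ·ΔX − sin φ sin λ·ΔY + cos φ·ΔZ = −(-0.267020)(0.874518)(156.7) − (-0.267020)(0.484993)(-191.3) + (0.963691)(-333.1) = -309.19 m.
1° of latitude spans 111300 m, so Δφ = -309.19 / 111300 × 3600 = -10.001″.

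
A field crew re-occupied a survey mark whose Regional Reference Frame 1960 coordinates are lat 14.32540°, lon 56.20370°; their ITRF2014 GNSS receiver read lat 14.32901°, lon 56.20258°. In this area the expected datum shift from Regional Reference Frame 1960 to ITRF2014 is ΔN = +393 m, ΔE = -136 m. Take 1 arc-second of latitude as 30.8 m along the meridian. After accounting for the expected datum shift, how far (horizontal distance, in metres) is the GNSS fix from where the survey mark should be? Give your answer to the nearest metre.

17 m

Observed coordinate differences: Δφ = +0.00361°, Δλ = -0.00112°.
Converting to metres (1° lat = 110880 m, cos φ = 0.968906): observed ΔN = 400.3 m, observed ΔE = -120.3 m.
Subtracting the expected shift leaves a residual of 400.3 − (393) = 7.3 m north and -120.3 − (-136) = 15.7 m east.
Residual distance = √(7.3² + 15.7²) = 17.3 m.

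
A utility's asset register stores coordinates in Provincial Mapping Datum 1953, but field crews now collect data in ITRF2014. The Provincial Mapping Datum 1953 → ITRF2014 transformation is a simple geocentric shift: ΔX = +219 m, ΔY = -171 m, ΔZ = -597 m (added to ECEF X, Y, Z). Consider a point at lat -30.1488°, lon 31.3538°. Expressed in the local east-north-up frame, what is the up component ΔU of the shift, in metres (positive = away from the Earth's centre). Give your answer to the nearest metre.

ΔU = 385 m

At φ = -30.1488°, λ = 31.3538°: sin φ = -0.502247, cos φ = 0.864724, sin λ = 0.520321, cos λ = 0.853971.
ΔU = cos φ cos λ·ΔX + cos φ sin λ·ΔY + sin φ·ΔZ = (0.864724)(0.853971)(219) + (0.864724)(0.520321)(-171) + (-0.502247)(-597) = 384.62 m.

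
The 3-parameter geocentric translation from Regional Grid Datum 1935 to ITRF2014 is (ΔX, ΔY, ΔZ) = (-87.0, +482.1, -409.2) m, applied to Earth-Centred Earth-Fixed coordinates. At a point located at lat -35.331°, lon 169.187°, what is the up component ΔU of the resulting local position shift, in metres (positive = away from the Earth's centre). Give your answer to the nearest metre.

At φ = -35.331°, λ = 169.187°: sin φ = -0.578299, cos φ = 0.815825, sin λ = 0.187604, cos λ = -0.982245.
ΔU = cos φ cos λ·ΔX + cos φ sin λ·ΔY + sin φ·ΔZ = (0.815825)(-0.982245)(-87.0) + (0.815825)(0.187604)(482.1) + (-0.578299)(-409.2) = 380.14 m.

ΔU = 380 m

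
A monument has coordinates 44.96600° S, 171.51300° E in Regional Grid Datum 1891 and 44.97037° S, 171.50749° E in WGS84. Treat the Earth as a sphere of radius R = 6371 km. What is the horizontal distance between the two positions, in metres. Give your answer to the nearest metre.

651 m

Δφ = -44.97037° − -44.96600° = -0.00437°; Δλ = 171.50749° − 171.51300° = -0.00551°.
1° along a meridian = πR/180 = 111195 m.
ΔN = Δφ × 111195 = -485.9 m; ΔE = Δλ × 111195 × cos(-44.96600°) = -0.00551 × 111195 × 0.707526 = -433.5 m.
Distance = √(ΔE² + ΔN²) = √((-433.5)² + (-485.9)²) = 651.2 m.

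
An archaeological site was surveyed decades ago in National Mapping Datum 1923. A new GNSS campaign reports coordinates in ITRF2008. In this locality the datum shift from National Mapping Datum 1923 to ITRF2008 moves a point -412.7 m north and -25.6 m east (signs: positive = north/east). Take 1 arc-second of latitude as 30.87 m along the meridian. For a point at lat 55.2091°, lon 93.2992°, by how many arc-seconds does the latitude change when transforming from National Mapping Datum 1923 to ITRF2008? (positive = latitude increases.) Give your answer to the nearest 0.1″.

1″ of latitude = 30.87 m, so Δφ = -412.7 / 30.87 = -13.369″.

Δφ = -13.4″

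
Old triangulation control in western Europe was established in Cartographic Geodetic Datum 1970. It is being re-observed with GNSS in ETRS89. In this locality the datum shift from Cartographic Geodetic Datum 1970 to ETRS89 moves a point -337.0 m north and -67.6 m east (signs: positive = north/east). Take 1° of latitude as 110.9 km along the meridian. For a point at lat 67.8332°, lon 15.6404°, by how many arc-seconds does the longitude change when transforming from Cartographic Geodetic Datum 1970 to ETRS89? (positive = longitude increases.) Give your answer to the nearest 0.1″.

Δλ = -5.8″

At latitude 67.8332°, cos φ = 0.377304.
1° of longitude at this latitude = 110.9 × cos φ = 41.84 km, so Δλ = -67.6 / 41843.0 = -0.0016156° = -5.816″.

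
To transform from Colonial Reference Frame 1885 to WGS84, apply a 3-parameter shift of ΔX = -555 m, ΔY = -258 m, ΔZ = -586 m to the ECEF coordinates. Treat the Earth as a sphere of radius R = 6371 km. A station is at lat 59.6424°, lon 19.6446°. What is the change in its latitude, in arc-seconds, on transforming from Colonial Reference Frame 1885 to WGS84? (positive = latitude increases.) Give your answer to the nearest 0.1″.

Δφ = 7.4″

sin φ = 0.862888, cos φ = 0.505395, sin λ = 0.336185, cos λ = 0.941796.
North component: ΔN = −sin φ cos λ·ΔX − sin φ sin λ·ΔY + cos φ·ΔZ = −(0.862888)(0.941796)(-555) − (0.862888)(0.336185)(-258) + (0.505395)(-586) = 229.71 m.
1° of latitude spans πR/180 = 111195 m, so Δφ = 229.71 / 111195 × 3600 = 7.437″.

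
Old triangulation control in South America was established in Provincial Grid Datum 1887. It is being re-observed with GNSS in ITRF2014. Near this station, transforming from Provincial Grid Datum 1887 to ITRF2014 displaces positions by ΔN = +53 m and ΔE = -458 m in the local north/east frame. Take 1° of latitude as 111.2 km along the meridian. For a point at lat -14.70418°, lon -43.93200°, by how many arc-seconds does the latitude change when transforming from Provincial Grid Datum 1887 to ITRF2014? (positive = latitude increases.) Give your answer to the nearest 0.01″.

Δφ = 1.72″

1° of latitude = 111.2 km, so Δφ = 53.0 / 111200 = 0.0004766° = 1.716″.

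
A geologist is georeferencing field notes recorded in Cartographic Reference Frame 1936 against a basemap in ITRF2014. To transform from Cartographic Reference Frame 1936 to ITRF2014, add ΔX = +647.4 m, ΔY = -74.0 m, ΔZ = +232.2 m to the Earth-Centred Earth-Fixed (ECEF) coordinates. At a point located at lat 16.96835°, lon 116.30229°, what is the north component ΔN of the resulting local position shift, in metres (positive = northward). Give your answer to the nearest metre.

ΔN = 325 m

At φ = 16.96835°, λ = 116.30229°: sin φ = 0.291843, cos φ = 0.956466, sin λ = 0.896469, cos λ = -0.443107.
ΔN = −sin φ cos λ·ΔX − sin φ sin λ·ΔY + cos φ·ΔZ = −(0.291843)(-0.443107)(647.4) − (0.291843)(0.896469)(-74.0) + (0.956466)(232.2) = 325.17 m.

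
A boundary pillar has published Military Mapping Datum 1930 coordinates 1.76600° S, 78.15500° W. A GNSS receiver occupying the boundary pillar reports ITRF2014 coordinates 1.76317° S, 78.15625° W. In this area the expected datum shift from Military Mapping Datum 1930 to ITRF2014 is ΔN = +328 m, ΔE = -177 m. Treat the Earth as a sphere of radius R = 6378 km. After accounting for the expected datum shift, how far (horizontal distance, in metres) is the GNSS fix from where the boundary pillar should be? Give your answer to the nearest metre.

40 m

Observed coordinate differences: Δφ = +0.00283°, Δλ = -0.00125°.
Converting to metres (1° lat = 111317 m, cos φ = 0.999525): observed ΔN = 315.0 m, observed ΔE = -139.1 m.
Subtracting the expected shift leaves a residual of 315.0 − (328) = -13.0 m north and -139.1 − (-177) = 37.9 m east.
Residual distance = √((-13.0)² + 37.9²) = 40.1 m.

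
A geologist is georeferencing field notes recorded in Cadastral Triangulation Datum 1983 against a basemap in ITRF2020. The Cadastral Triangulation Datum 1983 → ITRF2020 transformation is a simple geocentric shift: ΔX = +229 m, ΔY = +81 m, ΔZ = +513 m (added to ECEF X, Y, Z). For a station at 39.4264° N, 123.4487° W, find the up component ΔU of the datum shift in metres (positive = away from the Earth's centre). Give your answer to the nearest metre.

ΔU = 176 m

At φ = 39.4264°, λ = -123.4487°: sin φ = 0.635086, cos φ = 0.772441, sin λ = -0.834380, cos λ = -0.551190.
ΔU = cos φ cos λ·ΔX + cos φ sin λ·ΔY + sin φ·ΔZ = (0.772441)(-0.551190)(229) + (0.772441)(-0.834380)(81) + (0.635086)(513) = 176.09 m.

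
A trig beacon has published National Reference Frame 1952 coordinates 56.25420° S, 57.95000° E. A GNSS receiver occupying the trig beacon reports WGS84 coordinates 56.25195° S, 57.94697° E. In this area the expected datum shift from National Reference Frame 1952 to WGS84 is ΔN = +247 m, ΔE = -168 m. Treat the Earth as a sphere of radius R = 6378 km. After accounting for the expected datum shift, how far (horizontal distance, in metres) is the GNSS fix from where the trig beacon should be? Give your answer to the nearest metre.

20 m

Observed coordinate differences: Δφ = +0.00225°, Δλ = -0.00303°.
Converting to metres (1° lat = 111317 m, cos φ = 0.555509): observed ΔN = 250.5 m, observed ΔE = -187.4 m.
Subtracting the expected shift leaves a residual of 250.5 − (247) = 3.5 m north and -187.4 − (-168) = -19.4 m east.
Residual distance = √(3.5² + (-19.4)²) = 19.7 m.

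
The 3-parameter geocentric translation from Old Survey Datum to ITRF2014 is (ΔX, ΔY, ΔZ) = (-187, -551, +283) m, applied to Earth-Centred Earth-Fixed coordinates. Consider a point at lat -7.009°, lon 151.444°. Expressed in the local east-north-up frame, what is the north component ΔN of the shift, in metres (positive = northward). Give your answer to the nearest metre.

ΔN = 269 m

At φ = -7.009°, λ = 151.444°: sin φ = -0.122025, cos φ = 0.992527, sin λ = 0.478017, cos λ = -0.878350.
ΔN = −sin φ cos λ·ΔX − sin φ sin λ·ΔY + cos φ·ΔZ = −(-0.122025)(-0.878350)(-187) − (-0.122025)(0.478017)(-551) + (0.992527)(283) = 268.79 m.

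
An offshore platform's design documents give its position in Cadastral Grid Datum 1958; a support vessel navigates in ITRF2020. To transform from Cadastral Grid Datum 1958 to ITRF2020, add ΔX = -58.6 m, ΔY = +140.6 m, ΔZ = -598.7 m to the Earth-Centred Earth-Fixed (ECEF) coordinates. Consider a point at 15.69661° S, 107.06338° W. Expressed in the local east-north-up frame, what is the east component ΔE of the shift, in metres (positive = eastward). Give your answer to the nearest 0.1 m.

The local east axis at (φ, λ) is (−sin λ, cos λ, 0), so ΔE = −sin(-107.06338°)·(-58.6) + cos(-107.06338°)·140.6 = -97.28 m.

ΔE = -97.3 m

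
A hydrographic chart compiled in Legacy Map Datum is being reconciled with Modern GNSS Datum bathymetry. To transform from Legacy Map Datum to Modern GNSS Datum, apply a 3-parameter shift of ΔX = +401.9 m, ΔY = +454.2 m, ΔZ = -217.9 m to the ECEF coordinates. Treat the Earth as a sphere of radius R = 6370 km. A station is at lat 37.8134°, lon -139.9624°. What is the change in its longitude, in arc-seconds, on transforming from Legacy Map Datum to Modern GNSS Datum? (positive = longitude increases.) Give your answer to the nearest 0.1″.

sin φ = 0.613092, cos φ = 0.790012, sin λ = -0.643290, cos λ = -0.765622.
East component: ΔE = −sin λ·ΔX + cos λ·ΔY = −(-0.643290)(401.9) + (-0.765622)(454.2) = -89.21 m.
1° of latitude spans πR/180 = 111177 m; at latitude φ, 1° of longitude spans that × cos φ = 87831.5 m, so Δλ = -89.21 / 87831.5 × 3600 = -3.656″.

Δλ = -3.7″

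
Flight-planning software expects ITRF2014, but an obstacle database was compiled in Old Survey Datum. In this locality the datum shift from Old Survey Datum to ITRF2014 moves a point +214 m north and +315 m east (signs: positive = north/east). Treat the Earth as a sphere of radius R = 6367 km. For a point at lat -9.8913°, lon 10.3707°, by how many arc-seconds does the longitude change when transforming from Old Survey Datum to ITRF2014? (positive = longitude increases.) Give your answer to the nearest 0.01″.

Δλ = 10.36″

At latitude -9.8913°, cos φ = 0.985135.
One radian of longitude at latitude φ spans R cos φ, so Δλ = ΔE / (R cos φ) = 315.0 / (6367000 × 0.985135) = 5.0220e-05 rad = 10.359″.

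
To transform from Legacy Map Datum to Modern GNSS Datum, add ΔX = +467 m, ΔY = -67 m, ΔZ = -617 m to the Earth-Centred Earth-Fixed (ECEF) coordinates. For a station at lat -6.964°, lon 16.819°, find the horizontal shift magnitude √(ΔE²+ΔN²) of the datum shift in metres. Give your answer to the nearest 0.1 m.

595.0 m

At φ = -6.964°, λ = 16.819°: sin φ = -0.121246, cos φ = 0.992623, sin λ = 0.289349, cos λ = 0.957224.
ΔE = −sin λ·ΔX + cos λ·ΔY = −(0.289349)·(467) + (0.957224)·(-67) = -199.26 m.
ΔN = −sin φ cos λ·ΔX − sin φ sin λ·ΔY + cos φ·ΔZ = −(-0.121246)(0.957224)(467) − (-0.121246)(0.289349)(-67) + (0.992623)(-617) = -560.60 m.
Horizontal magnitude = √(ΔE² + ΔN²) = √((-199.26)² + (-560.60)²) = 594.96 m.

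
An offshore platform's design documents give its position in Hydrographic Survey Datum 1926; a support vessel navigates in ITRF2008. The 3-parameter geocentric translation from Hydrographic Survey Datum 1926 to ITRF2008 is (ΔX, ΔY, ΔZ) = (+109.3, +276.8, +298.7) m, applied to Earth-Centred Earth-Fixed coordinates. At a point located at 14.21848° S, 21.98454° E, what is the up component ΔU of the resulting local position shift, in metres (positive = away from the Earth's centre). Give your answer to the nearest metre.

ΔU = 125 m

The local up (radial) axis is (cos φ cos λ, cos φ sin λ, sin φ), giving ΔU = 98.247 + 100.448 − 73.367 = 125.33 m.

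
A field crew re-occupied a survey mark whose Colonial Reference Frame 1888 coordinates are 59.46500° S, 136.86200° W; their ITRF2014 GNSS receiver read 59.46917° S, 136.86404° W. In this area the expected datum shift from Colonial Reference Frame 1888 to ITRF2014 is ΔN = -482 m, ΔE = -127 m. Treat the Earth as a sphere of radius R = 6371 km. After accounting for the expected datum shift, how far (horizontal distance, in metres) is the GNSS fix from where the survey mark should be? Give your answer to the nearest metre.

Observed coordinate differences: Δφ = -0.00417°, Δλ = -0.00204°.
Converting to metres (1° lat = 111195 m, cos φ = 0.508065): observed ΔN = -463.7 m, observed ΔE = -115.2 m.
Subtracting the expected shift leaves a residual of -463.7 − (-482) = 18.3 m north and -115.2 − (-127) = 11.8 m east.
Residual distance = √(18.3² + 11.8²) = 21.8 m.

22 m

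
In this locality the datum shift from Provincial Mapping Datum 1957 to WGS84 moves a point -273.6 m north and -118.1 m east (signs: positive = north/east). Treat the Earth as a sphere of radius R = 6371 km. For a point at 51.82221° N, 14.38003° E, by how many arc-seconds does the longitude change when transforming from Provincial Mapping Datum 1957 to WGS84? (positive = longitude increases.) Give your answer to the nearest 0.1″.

Δλ = -6.2″

At latitude 51.82221°, cos φ = 0.618104.
One radian of longitude at latitude φ spans R cos φ, so Δλ = ΔE / (R cos φ) = -118.1 / (6371000 × 0.618104) = -2.9990e-05 rad = -6.186″.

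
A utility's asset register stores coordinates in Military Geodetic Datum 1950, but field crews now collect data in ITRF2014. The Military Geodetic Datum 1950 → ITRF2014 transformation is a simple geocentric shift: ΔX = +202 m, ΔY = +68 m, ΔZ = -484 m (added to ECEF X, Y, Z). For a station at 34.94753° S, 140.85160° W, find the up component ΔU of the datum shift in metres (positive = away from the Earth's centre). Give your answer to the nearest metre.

The local up (radial) axis is (cos φ cos λ, cos φ sin λ, sin φ), giving ΔU = -128.405 − 35.189 + 277.248 = 113.65 m.

ΔU = 114 m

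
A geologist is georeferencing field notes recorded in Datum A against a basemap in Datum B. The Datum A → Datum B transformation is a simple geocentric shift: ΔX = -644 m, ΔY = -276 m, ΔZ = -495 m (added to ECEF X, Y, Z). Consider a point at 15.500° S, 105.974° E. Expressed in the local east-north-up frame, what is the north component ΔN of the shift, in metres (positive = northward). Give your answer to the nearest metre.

At φ = -15.500°, λ = 105.974°: sin φ = -0.267238, cos φ = 0.963630, sin λ = 0.961387, cos λ = -0.275201.
ΔN = −sin φ cos λ·ΔX − sin φ sin λ·ΔY + cos φ·ΔZ = −(-0.267238)(-0.275201)(-644) − (-0.267238)(0.961387)(-276) + (0.963630)(-495) = -500.54 m.

ΔN = -501 m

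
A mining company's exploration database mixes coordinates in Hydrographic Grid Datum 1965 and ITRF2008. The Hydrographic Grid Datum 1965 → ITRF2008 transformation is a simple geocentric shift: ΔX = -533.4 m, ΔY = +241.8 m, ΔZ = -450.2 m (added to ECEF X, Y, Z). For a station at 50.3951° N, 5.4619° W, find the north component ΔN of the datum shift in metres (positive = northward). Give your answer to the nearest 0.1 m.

At φ = 50.3951°, λ = -5.4619°: sin φ = 0.770459, cos φ = 0.637490, sin λ = -0.095184, cos λ = 0.995460.
ΔN = −sin φ cos λ·ΔX − sin φ sin λ·ΔY + cos φ·ΔZ = −(0.770459)(0.995460)(-533.4) − (0.770459)(-0.095184)(241.8) + (0.637490)(-450.2) = 139.83 m.

ΔN = 139.8 m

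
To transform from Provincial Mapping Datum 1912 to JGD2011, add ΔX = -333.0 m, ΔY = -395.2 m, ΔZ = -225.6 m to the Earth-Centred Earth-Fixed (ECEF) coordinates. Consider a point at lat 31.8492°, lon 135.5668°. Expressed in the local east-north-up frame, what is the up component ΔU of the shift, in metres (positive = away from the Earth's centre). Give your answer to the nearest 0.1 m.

At φ = 31.8492°, λ = 135.5668°: sin φ = 0.527685, cos φ = 0.849440, sin λ = 0.700077, cos λ = -0.714067.
ΔU = cos φ cos λ·ΔX + cos φ sin λ·ΔY + sin φ·ΔZ = (0.849440)(-0.714067)(-333.0) + (0.849440)(0.700077)(-395.2) + (0.527685)(-225.6) = -152.08 m.

ΔU = -152.1 m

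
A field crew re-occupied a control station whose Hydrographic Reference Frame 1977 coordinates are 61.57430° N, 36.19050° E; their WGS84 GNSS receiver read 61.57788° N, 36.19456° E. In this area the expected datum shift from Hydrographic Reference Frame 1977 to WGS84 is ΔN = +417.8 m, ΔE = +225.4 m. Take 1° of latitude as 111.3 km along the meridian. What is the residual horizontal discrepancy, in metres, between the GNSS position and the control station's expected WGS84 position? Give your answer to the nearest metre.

Observed coordinate differences: Δφ = +0.00358°, Δλ = +0.00406°.
Converting to metres (1° lat = 111300 m, cos φ = 0.476019): observed ΔN = 398.5 m, observed ΔE = 215.1 m.
Subtracting the expected shift leaves a residual of 398.5 − (417.8) = -19.3 m north and 215.1 − (225.4) = -10.3 m east.
Residual distance = √((-19.3)² + (-10.3)²) = 21.9 m.

22 m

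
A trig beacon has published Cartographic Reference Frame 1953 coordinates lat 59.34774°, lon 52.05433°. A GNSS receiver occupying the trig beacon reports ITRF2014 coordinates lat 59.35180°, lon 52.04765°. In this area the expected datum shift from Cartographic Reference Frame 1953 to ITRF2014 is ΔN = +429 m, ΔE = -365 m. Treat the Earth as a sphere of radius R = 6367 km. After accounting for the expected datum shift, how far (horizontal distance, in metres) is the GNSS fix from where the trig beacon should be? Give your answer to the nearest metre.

26 m

Observed coordinate differences: Δφ = +0.00406°, Δλ = -0.00668°.
Converting to metres (1° lat = 111125 m, cos φ = 0.509826): observed ΔN = 451.2 m, observed ΔE = -378.5 m.
Subtracting the expected shift leaves a residual of 451.2 − (429) = 22.2 m north and -378.5 − (-365) = -13.5 m east.
Residual distance = √(22.2² + (-13.5)²) = 25.9 m.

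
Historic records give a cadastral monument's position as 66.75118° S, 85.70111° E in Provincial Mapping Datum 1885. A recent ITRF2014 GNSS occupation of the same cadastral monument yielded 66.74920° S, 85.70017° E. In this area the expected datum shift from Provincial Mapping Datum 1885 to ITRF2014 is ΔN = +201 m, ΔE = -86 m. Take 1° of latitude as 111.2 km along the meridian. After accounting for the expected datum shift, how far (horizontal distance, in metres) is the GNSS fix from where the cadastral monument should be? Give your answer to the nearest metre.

49 m

Observed coordinate differences: Δφ = +0.00198°, Δλ = -0.00094°.
Converting to metres (1° lat = 111200 m, cos φ = 0.394725): observed ΔN = 220.2 m, observed ΔE = -41.3 m.
Subtracting the expected shift leaves a residual of 220.2 − (201) = 19.2 m north and -41.3 − (-86) = 44.7 m east.
Residual distance = √(19.2² + 44.7²) = 48.7 m.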